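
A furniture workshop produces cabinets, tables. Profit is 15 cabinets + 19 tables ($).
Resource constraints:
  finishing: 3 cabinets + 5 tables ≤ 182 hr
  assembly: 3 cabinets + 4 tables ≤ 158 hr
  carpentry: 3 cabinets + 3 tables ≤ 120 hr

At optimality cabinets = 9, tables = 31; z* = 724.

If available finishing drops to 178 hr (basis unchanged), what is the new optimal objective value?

716

Binding: finishing and carpentry. Non-binding: assembly (7 unused).
By complementary slackness, y = 0 for the non-binding constraint.
Dual feasibility on the basic columns requires 3·y_finishing + 3·y_carpentry = 15, 5·y_finishing + 3·y_carpentry = 19.
→ y_finishing = 2 and y_carpentry = 3.
Δz = y_finishing·Δb = 2 × (-4) = -8, so new z* = 724 − 8 = 716.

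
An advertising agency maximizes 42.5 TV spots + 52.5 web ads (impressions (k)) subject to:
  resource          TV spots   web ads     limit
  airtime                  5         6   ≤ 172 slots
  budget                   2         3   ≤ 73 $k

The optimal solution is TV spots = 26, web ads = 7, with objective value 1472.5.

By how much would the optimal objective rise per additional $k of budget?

2.5

At the optimum: airtime uses 172 of 172 (binding); budget uses 73 of 73 (binding).
The binding rows give the dual system: 5·y_airtime + 2·y_budget = 42.5 and 6·y_airtime + 3·y_budget = 52.5.
This yields shadow prices y_airtime = 7.5, y_budget = 2.5.
Shadow price of budget = 2.5.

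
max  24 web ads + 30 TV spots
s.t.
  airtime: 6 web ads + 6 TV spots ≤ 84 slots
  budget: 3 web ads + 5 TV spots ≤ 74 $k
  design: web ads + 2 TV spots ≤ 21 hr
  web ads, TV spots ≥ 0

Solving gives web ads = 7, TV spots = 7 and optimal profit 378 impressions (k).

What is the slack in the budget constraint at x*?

budget used = 3·7 + 5·7 = 56; slack = 74 − 56 = 18.

18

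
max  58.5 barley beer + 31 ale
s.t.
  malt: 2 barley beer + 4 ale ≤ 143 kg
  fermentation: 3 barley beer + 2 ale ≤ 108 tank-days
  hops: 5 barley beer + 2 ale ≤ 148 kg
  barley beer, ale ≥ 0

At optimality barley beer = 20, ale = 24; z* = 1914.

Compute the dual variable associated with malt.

At the optimum: malt uses 136 of 143 (slack = 7); fermentation uses 108 of 108 (binding); hops uses 148 of 148 (binding).
By complementary slackness, y = 0 for the non-binding constraint.
From A_Bᵀ y = c: 3·y_fermentation + 5·y_hops = 58.5; 2·y_fermentation + 2·y_hops = 31.
Solving: y_fermentation = 9.5, y_hops = 6.
Shadow price of malt = 0.

0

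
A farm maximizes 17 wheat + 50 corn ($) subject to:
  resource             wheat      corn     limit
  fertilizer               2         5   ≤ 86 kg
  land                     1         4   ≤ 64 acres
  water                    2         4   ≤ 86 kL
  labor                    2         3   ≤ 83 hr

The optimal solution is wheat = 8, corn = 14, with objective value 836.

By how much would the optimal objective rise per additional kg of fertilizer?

6

Check each constraint at x*: fertilizer 86/86 (tight); land 64/64 (tight); water 72/86 (slack 14); labor 58/83 (slack 25).
Slack constraints have shadow price 0 (complementary slackness).
From A_Bᵀ y = c: 2·y_fertilizer + 1·y_land = 17; 5·y_fertilizer + 4·y_land = 50.
This yields shadow prices y_fertilizer = 6, y_land = 5.
Shadow price of fertilizer = 6.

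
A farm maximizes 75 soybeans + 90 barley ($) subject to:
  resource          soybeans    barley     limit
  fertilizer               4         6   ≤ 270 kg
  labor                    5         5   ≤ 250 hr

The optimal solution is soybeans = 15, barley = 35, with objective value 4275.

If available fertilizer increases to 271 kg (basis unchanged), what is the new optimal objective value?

4282.5

At the optimum: fertilizer uses 270 of 270 (binding); labor uses 250 of 250 (binding).
The binding rows give the dual system: 4·y_fertilizer + 5·y_labor = 75 and 6·y_fertilizer + 5·y_labor = 90.
Solving: y_fertilizer = 7.5, y_labor = 9.
Δz = y_fertilizer·Δb = 7.5 × (1) = 7.5, so new z* = 4275 + 7.5 = 4282.5.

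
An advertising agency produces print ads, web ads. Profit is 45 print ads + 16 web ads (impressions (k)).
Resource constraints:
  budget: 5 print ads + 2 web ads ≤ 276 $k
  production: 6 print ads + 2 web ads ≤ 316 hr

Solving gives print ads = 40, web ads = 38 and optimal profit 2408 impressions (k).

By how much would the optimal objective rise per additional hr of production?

5

Both budget and production are binding at x*.
From A_Bᵀ y = c: 5·y_budget + 6·y_production = 45; 2·y_budget + 2·y_production = 16.
→ y_budget = 3 and y_production = 5.
Shadow price of production = 5.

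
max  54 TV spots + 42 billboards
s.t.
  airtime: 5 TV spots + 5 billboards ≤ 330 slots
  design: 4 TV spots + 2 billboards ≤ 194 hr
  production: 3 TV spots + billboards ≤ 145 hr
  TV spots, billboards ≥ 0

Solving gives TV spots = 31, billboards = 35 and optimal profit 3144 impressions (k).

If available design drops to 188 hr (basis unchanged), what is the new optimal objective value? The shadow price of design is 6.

Δb = -6, so new z* = 3144 + (6)·(-6) = 3144 − 36 = 3108.

3108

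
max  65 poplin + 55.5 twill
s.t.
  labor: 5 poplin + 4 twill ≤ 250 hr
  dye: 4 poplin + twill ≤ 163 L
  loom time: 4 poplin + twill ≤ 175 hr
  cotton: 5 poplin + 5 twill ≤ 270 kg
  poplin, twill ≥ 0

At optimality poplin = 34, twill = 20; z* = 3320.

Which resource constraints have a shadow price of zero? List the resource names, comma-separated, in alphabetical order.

labor: 250/250 (binding)
dye: 156/163 (slack 7)
loom time: 156/175 (slack 19)
cotton: 270/270 (binding)
By complementary slackness, a constraint with positive slack has shadow price 0 → dye, loom time.

dye, loom time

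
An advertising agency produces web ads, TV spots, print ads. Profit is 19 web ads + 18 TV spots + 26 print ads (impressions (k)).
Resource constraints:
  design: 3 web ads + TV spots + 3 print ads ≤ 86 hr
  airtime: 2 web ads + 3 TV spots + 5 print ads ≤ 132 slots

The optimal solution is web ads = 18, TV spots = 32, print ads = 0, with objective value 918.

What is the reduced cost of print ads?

-8

At the optimum: design uses 86 of 86 (binding); airtime uses 132 of 132 (binding).
The binding rows give the dual system: 3·y_design + 2·y_airtime = 19 and 1·y_design + 3·y_airtime = 18.
Solving: y_design = 3, y_airtime = 5.
Reduced cost of print ads: c₃ − yᵀa₃ = 26 − (3·3 + 5·5) = 26 − 34 = -8.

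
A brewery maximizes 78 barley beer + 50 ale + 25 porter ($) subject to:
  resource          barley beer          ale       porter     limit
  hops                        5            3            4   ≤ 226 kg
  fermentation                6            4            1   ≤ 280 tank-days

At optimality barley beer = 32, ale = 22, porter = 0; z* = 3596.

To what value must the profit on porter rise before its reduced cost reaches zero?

32

At the optimum: hops uses 226 of 226 (binding); fermentation uses 280 of 280 (binding).
From A_Bᵀ y = c: 5·y_hops + 6·y_fermentation = 78; 3·y_hops + 4·y_fermentation = 50.
This yields shadow prices y_hops = 6, y_fermentation = 8.
porter enters the basis when its profit ≥ yᵀa₃ = 6·4 + 8·1 = 32.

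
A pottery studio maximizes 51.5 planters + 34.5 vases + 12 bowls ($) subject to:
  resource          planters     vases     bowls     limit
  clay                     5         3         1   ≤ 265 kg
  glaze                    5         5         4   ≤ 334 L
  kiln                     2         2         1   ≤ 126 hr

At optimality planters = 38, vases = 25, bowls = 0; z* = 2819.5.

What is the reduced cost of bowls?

Binding: clay and kiln. Non-binding: glaze (19 unused).
Since glaze is not tight, its dual is 0.
From A_Bᵀ y = c: 5·y_clay + 2·y_kiln = 51.5; 3·y_clay + 2·y_kiln = 34.5.
This yields shadow prices y_clay = 8.5, y_kiln = 4.5.
Reduced cost of bowls: c₃ − yᵀa₃ = 12 − (8.5·1 + 4.5·1) = 12 − 13 = -1.

-1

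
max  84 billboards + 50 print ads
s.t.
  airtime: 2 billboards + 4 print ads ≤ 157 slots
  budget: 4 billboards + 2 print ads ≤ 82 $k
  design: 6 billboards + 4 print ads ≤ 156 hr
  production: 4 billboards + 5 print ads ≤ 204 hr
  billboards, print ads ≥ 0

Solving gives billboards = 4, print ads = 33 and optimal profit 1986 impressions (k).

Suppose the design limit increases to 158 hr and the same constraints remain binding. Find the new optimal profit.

2002

Check each constraint at x*: airtime 140/157 (slack 17); budget 82/82 (tight); design 156/156 (tight); production 181/204 (slack 23).
Slack constraints have shadow price 0 (complementary slackness).
From A_Bᵀ y = c: 4·y_budget + 6·y_design = 84; 2·y_budget + 4·y_design = 50.
Solving: y_budget = 9, y_design = 8.
Δz = y_design·Δb = 8 × (2) = 16, so new z* = 1986 + 16 = 2002.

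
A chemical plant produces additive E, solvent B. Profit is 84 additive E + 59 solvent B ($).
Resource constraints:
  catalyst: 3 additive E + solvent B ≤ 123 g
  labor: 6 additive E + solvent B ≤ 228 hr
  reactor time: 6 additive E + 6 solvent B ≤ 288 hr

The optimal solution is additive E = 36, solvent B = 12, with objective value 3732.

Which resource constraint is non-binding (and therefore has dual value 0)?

catalyst

catalyst: 120/123 (slack 3)
labor: 228/228 (binding)
reactor time: 288/288 (binding)
By complementary slackness, a constraint with positive slack has shadow price 0 → catalyst.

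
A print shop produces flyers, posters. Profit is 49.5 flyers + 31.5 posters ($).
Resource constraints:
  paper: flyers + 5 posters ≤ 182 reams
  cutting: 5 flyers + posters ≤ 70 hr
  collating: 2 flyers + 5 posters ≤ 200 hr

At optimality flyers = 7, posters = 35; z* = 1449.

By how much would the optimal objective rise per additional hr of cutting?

9

Binding: paper and cutting. Non-binding: collating (11 unused).
Slack constraints have shadow price 0 (complementary slackness).
The binding rows give the dual system: 1·y_paper + 5·y_cutting = 49.5 and 5·y_paper + 1·y_cutting = 31.5.
→ y_paper = 4.5 and y_cutting = 9.
Shadow price of cutting = 9.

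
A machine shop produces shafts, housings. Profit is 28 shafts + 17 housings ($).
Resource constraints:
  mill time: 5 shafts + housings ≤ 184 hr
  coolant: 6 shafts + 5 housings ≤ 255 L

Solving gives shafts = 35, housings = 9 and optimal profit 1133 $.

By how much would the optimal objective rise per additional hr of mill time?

2

Both mill time and coolant are binding at x*.
Dual feasibility on the basic columns requires 5·y_mill time + 6·y_coolant = 28, 1·y_mill time + 5·y_coolant = 17.
This yields shadow prices y_mill time = 2, y_coolant = 3.
Shadow price of mill time = 2.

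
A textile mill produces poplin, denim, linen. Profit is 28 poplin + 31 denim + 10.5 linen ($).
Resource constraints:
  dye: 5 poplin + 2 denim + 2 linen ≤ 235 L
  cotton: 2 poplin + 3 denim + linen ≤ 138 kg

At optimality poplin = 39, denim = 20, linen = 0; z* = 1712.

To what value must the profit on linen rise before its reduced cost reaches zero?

13

At the optimum: dye uses 235 of 235 (binding); cotton uses 138 of 138 (binding).
Dual feasibility on the basic columns requires 5·y_dye + 2·y_cotton = 28, 2·y_dye + 3·y_cotton = 31.
→ y_dye = 2 and y_cotton = 9.
linen enters the basis when its profit ≥ yᵀa₃ = 2·2 + 9·1 = 13.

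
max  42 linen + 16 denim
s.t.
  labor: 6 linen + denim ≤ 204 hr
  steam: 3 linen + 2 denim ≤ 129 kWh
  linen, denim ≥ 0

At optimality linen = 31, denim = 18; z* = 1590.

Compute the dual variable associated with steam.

Both labor and steam are binding at x*.
From A_Bᵀ y = c: 6·y_labor + 3·y_steam = 42; 1·y_labor + 2·y_steam = 16.
→ y_labor = 4 and y_steam = 6.
Shadow price of steam = 6.

6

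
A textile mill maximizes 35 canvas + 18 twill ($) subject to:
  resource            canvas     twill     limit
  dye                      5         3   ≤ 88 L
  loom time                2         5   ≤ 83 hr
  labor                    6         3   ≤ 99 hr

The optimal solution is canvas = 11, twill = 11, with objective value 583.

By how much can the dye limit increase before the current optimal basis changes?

0.75

Binding constraints: dye, labor. The basis is B = [[5,3],[6,3]] with det -3.
Per unit increase in dye, x* moves by d = (-1, 2).
The basis stays optimal until loom time becomes binding; allowable increase = 0.75 L.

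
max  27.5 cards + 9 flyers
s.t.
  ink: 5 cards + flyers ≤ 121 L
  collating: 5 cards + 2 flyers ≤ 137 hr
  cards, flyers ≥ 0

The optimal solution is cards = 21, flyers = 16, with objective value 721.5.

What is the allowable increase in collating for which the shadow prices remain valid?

Binding constraints: ink, collating. The basis is B = [[5,1],[5,2]] with det 5.
Per unit increase in collating, x* moves by d = (-0.2, 1).
The basis stays optimal until cards reaches 0; allowable increase = 105 hr.

105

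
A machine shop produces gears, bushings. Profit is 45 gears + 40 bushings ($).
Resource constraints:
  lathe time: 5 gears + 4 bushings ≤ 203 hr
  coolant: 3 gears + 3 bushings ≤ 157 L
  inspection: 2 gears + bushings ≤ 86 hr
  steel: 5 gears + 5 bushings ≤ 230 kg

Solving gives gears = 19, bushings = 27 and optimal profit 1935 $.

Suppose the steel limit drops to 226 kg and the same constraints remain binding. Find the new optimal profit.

1919

Binding: lathe time and steel. Non-binding: coolant (19 unused), inspection (21 unused).
Since coolant, inspection are not tight, their duals are 0.
The binding rows give the dual system: 5·y_lathe time + 5·y_steel = 45 and 4·y_lathe time + 5·y_steel = 40.
This yields shadow prices y_lathe time = 5, y_steel = 4.
Δz = y_steel·Δb = 4 × (-4) = -16, so new z* = 1935 − 16 = 1919.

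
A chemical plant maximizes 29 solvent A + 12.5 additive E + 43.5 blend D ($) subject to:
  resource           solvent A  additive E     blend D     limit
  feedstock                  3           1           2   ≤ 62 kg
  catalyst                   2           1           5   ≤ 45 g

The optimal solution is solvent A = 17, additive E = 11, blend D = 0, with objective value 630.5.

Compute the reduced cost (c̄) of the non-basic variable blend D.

Both feedstock and catalyst are binding at x*.
From A_Bᵀ y = c: 3·y_feedstock + 2·y_catalyst = 29; 1·y_feedstock + 1·y_catalyst = 12.5.
This yields shadow prices y_feedstock = 4, y_catalyst = 8.5.
Reduced cost of blend D: c₃ − yᵀa₃ = 43.5 − (4·2 + 8.5·5) = 43.5 − 50.5 = -7.

-7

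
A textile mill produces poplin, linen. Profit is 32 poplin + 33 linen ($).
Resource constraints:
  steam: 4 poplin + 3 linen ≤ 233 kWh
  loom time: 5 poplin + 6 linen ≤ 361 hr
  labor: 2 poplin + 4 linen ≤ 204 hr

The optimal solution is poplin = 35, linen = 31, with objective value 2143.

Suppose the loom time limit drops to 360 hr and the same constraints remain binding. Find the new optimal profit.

2139

Binding: steam and loom time. Non-binding: labor (10 unused).
By complementary slackness, y = 0 for the non-binding constraint.
The binding rows give the dual system: 4·y_steam + 5·y_loom time = 32 and 3·y_steam + 6·y_loom time = 33.
→ y_steam = 3 and y_loom time = 4.
Δz = y_loom time·Δb = 4 × (-1) = -4, so new z* = 2143 − 4 = 2139.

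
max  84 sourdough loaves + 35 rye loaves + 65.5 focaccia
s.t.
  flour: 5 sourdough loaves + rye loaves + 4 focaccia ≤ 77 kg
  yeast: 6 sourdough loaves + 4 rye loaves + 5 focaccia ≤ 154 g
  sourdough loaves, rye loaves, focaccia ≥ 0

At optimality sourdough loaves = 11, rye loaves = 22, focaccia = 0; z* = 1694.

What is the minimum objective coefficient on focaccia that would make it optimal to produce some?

68.5

Check each constraint at x*: flour 77/77 (tight); yeast 154/154 (tight).
Dual feasibility on the basic columns requires 5·y_flour + 6·y_yeast = 84, 1·y_flour + 4·y_yeast = 35.
This yields shadow prices y_flour = 9, y_yeast = 6.5.
focaccia enters the basis when its profit ≥ yᵀa₃ = 9·4 + 6.5·5 = 68.5.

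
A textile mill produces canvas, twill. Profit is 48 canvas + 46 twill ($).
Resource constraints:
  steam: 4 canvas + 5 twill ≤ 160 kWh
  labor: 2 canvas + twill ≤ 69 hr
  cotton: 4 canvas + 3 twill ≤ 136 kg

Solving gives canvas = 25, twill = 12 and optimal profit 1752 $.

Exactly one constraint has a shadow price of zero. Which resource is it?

steam: 160/160 (binding)
labor: 62/69 (slack 7)
cotton: 136/136 (binding)
By complementary slackness, a constraint with positive slack has shadow price 0 → labor.

labor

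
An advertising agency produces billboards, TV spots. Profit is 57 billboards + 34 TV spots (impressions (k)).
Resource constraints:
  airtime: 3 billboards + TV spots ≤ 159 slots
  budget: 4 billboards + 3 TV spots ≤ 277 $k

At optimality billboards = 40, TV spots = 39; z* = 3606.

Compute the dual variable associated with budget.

At the optimum: airtime uses 159 of 159 (binding); budget uses 277 of 277 (binding).
The binding rows give the dual system: 3·y_airtime + 4·y_budget = 57 and 1·y_airtime + 3·y_budget = 34.
This yields shadow prices y_airtime = 7, y_budget = 9.
Shadow price of budget = 9.

9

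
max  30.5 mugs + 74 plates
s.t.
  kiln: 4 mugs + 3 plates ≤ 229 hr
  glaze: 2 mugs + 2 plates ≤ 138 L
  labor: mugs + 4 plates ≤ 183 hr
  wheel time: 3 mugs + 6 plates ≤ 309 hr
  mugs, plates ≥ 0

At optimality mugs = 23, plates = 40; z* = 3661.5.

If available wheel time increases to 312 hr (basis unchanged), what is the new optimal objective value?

Check each constraint at x*: kiln 212/229 (slack 17); glaze 126/138 (slack 12); labor 183/183 (tight); wheel time 309/309 (tight).
Since kiln, glaze are not tight, their duals are 0.
The binding rows give the dual system: 1·y_labor + 3·y_wheel time = 30.5 and 4·y_labor + 6·y_wheel time = 74.
→ y_labor = 6.5 and y_wheel time = 8.
Δz = y_wheel time·Δb = 8 × (3) = 24, so new z* = 3661.5 + 24 = 3685.5.

3685.5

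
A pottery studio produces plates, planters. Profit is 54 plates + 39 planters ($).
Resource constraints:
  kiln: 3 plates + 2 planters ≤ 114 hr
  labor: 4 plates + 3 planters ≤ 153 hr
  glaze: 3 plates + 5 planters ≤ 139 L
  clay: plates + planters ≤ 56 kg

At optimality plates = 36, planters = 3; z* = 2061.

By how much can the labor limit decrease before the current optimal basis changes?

1

Binding constraints: kiln, labor. The basis is B = [[3,2],[4,3]] with det 1.
Per unit decrease in labor, x* moves by d = (2, -3).
The basis stays optimal until planters reaches 0; allowable decrease = 1 hr.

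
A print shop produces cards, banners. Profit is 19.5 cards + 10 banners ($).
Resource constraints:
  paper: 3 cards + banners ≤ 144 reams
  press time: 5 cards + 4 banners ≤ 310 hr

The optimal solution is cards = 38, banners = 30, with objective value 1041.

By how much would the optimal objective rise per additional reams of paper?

Both paper and press time are binding at x*.
Dual feasibility on the basic columns requires 3·y_paper + 5·y_press time = 19.5, 1·y_paper + 4·y_press time = 10.
This yields shadow prices y_paper = 4, y_press time = 1.5.
Shadow price of paper = 4.

4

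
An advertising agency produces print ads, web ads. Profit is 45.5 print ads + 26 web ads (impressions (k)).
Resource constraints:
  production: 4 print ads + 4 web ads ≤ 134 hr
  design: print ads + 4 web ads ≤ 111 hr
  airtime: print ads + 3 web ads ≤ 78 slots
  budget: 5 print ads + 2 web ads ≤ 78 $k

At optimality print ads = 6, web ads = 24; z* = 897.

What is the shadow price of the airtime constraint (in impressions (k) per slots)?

3

Binding: airtime and budget. Non-binding: production (14 unused), design (9 unused).
Slack constraints have shadow price 0 (complementary slackness).
The binding rows give the dual system: 1·y_airtime + 5·y_budget = 45.5 and 3·y_airtime + 2·y_budget = 26.
This yields shadow prices y_airtime = 3, y_budget = 8.5.
Shadow price of airtime = 3.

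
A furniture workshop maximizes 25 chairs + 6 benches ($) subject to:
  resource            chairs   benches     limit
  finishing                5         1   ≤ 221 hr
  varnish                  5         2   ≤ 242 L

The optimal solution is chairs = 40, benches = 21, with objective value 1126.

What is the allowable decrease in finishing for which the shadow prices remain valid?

Binding constraints: finishing, varnish. The basis is B = [[5,1],[5,2]] with det 5.
Per unit decrease in finishing, x* moves by d = (-0.4, 1).
The basis stays optimal until chairs reaches 0; allowable decrease = 100 hr.

100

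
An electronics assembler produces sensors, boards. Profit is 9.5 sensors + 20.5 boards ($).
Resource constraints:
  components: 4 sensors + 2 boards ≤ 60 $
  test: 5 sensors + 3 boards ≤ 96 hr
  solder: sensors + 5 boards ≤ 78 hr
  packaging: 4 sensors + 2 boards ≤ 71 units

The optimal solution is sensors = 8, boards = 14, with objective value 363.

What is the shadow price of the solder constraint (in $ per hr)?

Check each constraint at x*: components 60/60 (tight); test 82/96 (slack 14); solder 78/78 (tight); packaging 60/71 (slack 11).
Slack constraints have shadow price 0 (complementary slackness).
Dual feasibility on the basic columns requires 4·y_components + 1·y_solder = 9.5, 2·y_components + 5·y_solder = 20.5.
This yields shadow prices y_components = 1.5, y_solder = 3.5.
Shadow price of solder = 3.5.

3.5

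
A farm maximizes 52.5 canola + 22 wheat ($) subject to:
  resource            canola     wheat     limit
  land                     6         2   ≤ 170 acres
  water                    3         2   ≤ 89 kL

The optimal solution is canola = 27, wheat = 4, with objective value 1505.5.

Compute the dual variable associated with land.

Check each constraint at x*: land 170/170 (tight); water 89/89 (tight).
The binding rows give the dual system: 6·y_land + 3·y_water = 52.5 and 2·y_land + 2·y_water = 22.
Solving: y_land = 6.5, y_water = 4.5.
Shadow price of land = 6.5.

6.5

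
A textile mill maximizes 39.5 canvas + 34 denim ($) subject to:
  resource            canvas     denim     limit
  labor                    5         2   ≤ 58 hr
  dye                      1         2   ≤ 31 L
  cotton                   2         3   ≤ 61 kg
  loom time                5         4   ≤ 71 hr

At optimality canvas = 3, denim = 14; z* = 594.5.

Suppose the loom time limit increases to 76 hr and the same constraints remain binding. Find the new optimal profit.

632

Check each constraint at x*: labor 43/58 (slack 15); dye 31/31 (tight); cotton 48/61 (slack 13); loom time 71/71 (tight).
By complementary slackness, y = 0 for the non-binding constraints.
From A_Bᵀ y = c: 1·y_dye + 5·y_loom time = 39.5; 2·y_dye + 4·y_loom time = 34.
This yields shadow prices y_dye = 2, y_loom time = 7.5.
Δz = y_loom time·Δb = 7.5 × (5) = 37.5, so new z* = 594.5 + 37.5 = 632.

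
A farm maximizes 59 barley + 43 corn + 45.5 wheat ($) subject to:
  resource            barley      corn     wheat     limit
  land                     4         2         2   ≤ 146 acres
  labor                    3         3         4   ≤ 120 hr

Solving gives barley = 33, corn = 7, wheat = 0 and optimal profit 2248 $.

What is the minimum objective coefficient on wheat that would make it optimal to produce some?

At the optimum: land uses 146 of 146 (binding); labor uses 120 of 120 (binding).
Dual feasibility on the basic columns requires 4·y_land + 3·y_labor = 59, 2·y_land + 3·y_labor = 43.
This yields shadow prices y_land = 8, y_labor = 9.
wheat enters the basis when its profit ≥ yᵀa₃ = 8·2 + 9·4 = 52.

52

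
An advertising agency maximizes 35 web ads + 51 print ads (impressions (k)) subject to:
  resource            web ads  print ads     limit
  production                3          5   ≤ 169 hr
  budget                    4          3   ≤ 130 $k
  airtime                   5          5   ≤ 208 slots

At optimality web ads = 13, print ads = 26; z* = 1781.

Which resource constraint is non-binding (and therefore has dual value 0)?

airtime

production: 169/169 (binding)
budget: 130/130 (binding)
airtime: 195/208 (slack 13)
By complementary slackness, a constraint with positive slack has shadow price 0 → airtime.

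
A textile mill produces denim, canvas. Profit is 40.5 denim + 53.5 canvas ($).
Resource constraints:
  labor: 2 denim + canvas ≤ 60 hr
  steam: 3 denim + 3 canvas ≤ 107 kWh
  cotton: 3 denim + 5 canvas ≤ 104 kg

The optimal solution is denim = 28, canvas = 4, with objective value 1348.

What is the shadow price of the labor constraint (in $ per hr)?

Binding: labor and cotton. Non-binding: steam (11 unused).
By complementary slackness, y = 0 for the non-binding constraint.
Dual feasibility on the basic columns requires 2·y_labor + 3·y_cotton = 40.5, 1·y_labor + 5·y_cotton = 53.5.
→ y_labor = 6 and y_cotton = 9.5.
Shadow price of labor = 6.

6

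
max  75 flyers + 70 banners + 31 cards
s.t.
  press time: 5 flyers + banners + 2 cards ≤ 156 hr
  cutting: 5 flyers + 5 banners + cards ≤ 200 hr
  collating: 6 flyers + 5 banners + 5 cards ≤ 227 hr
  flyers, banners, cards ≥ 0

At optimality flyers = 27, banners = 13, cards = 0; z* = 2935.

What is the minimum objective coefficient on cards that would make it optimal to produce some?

34

At the optimum: press time uses 148 of 156 (slack = 8); cutting uses 200 of 200 (binding); collating uses 227 of 227 (binding).
Slack constraints have shadow price 0 (complementary slackness).
The binding rows give the dual system: 5·y_cutting + 6·y_collating = 75 and 5·y_cutting + 5·y_collating = 70.
Solving: y_cutting = 9, y_collating = 5.
cards enters the basis when its profit ≥ yᵀa₃ = 9·1 + 5·5 = 34.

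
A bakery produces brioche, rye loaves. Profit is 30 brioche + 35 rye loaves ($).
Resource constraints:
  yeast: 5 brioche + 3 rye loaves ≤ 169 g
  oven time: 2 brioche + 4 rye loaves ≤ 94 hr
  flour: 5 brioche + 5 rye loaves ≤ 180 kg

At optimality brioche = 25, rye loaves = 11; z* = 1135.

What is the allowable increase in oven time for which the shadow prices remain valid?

Binding constraints: oven time, flour. The basis is B = [[2,4],[5,5]] with det -10.
Per unit increase in oven time, x* moves by d = (-0.5, 0.5).
The basis stays optimal until brioche reaches 0; allowable increase = 50 hr.

50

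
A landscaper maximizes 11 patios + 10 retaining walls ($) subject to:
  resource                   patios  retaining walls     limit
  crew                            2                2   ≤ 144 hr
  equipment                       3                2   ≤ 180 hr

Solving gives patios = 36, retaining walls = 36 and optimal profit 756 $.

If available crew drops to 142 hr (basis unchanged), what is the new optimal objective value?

Both crew and equipment are binding at x*.
The binding rows give the dual system: 2·y_crew + 3·y_equipment = 11 and 2·y_crew + 2·y_equipment = 10.
Solving: y_crew = 4, y_equipment = 1.
Δz = y_crew·Δb = 4 × (-2) = -8, so new z* = 756 − 8 = 748.

748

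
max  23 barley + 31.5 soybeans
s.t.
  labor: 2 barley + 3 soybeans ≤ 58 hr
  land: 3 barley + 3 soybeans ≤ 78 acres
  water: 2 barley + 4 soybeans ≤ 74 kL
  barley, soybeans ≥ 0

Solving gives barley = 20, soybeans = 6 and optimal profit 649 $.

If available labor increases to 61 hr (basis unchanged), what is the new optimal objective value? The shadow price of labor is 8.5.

674.5

Δb = 3, so new z* = 649 + (8.5)·(3) = 649 + 25.5 = 674.5.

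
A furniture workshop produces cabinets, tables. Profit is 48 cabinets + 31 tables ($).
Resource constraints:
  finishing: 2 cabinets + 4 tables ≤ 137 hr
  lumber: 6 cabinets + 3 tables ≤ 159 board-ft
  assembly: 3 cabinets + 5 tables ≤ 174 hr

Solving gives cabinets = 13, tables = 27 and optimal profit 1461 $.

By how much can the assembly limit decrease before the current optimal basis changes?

Binding constraints: lumber, assembly. The basis is B = [[6,3],[3,5]] with det 21.
Per unit decrease in assembly, x* moves by d = (0.1429, -0.2857).
The basis stays optimal until tables reaches 0; allowable decrease = 94.5 hr.

94.5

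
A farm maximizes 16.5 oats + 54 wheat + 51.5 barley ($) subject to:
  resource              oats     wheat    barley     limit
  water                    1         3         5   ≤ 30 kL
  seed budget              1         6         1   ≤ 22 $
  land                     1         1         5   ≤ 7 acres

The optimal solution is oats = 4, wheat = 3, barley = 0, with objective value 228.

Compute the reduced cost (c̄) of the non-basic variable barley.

At the optimum: water uses 13 of 30 (slack = 17); seed budget uses 22 of 22 (binding); land uses 7 of 7 (binding).
By complementary slackness, y = 0 for the non-binding constraint.
Dual feasibility on the basic columns requires 1·y_seed budget + 1·y_land = 16.5, 6·y_seed budget + 1·y_land = 54.
→ y_seed budget = 7.5 and y_land = 9.
Reduced cost of barley: c₃ − yᵀa₃ = 51.5 − (7.5·1 + 9·5) = 51.5 − 52.5 = -1.

-1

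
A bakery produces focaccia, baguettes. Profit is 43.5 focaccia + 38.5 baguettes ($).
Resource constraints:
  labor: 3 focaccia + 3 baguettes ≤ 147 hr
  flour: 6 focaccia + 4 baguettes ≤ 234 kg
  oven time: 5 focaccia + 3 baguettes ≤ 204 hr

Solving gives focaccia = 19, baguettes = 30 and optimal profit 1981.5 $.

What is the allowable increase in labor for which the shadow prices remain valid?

28.5

Binding constraints: labor, flour. The basis is B = [[3,3],[6,4]] with det -6.
Per unit increase in labor, x* moves by d = (-0.6667, 1).
The basis stays optimal until focaccia reaches 0; allowable increase = 28.5 hr.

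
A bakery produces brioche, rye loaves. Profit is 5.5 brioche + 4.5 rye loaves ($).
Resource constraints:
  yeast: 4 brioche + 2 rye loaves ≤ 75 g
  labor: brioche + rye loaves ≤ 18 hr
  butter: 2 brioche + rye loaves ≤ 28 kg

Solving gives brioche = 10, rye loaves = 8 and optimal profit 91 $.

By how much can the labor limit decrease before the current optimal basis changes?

Binding constraints: labor, butter. The basis is B = [[1,1],[2,1]] with det -1.
Per unit decrease in labor, x* moves by d = (1, -2).
The basis stays optimal until rye loaves reaches 0; allowable decrease = 4 hr.

4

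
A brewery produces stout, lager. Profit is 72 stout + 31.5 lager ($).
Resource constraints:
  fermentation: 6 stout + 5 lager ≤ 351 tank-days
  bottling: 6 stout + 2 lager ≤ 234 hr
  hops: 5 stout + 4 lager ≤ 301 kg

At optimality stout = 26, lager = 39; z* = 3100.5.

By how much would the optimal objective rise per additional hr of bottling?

9.5

At the optimum: fermentation uses 351 of 351 (binding); bottling uses 234 of 234 (binding); hops uses 286 of 301 (slack = 15).
Slack constraints have shadow price 0 (complementary slackness).
The binding rows give the dual system: 6·y_fermentation + 6·y_bottling = 72 and 5·y_fermentation + 2·y_bottling = 31.5.
Solving: y_fermentation = 2.5, y_bottling = 9.5.
Shadow price of bottling = 9.5.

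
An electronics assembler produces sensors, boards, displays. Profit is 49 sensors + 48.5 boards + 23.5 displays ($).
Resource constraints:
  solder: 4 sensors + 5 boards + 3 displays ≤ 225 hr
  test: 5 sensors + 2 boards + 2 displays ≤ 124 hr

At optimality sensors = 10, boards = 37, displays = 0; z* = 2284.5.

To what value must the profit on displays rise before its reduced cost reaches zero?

At the optimum: solder uses 225 of 225 (binding); test uses 124 of 124 (binding).
Dual feasibility on the basic columns requires 4·y_solder + 5·y_test = 49, 5·y_solder + 2·y_test = 48.5.
Solving: y_solder = 8.5, y_test = 3.
displays enters the basis when its profit ≥ yᵀa₃ = 8.5·3 + 3·2 = 31.5.

31.5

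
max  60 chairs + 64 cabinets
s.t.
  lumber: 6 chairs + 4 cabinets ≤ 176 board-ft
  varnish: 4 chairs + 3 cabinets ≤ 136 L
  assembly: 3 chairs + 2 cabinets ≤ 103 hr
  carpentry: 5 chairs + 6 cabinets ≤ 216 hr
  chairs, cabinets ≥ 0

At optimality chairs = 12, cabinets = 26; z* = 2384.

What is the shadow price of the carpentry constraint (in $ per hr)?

Check each constraint at x*: lumber 176/176 (tight); varnish 126/136 (slack 10); assembly 88/103 (slack 15); carpentry 216/216 (tight).
Since varnish, assembly are not tight, their duals are 0.
Dual feasibility on the basic columns requires 6·y_lumber + 5·y_carpentry = 60, 4·y_lumber + 6·y_carpentry = 64.
→ y_lumber = 2.5 and y_carpentry = 9.
Shadow price of carpentry = 9.

9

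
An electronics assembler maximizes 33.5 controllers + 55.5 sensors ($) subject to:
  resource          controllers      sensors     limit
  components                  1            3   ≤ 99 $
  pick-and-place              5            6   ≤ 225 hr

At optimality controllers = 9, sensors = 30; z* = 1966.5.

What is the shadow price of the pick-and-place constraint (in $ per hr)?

5

Check each constraint at x*: components 99/99 (tight); pick-and-place 225/225 (tight).
Dual feasibility on the basic columns requires 1·y_components + 5·y_pick-and-place = 33.5, 3·y_components + 6·y_pick-and-place = 55.5.
→ y_components = 8.5 and y_pick-and-place = 5.
Shadow price of pick-and-place = 5.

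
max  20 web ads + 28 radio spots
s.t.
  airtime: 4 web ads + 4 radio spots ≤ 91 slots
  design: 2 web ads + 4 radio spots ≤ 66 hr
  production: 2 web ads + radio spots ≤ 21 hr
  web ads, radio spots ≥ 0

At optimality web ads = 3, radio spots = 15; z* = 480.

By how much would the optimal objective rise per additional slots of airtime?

0

Check each constraint at x*: airtime 72/91 (slack 19); design 66/66 (tight); production 21/21 (tight).
Slack constraints have shadow price 0 (complementary slackness).
The binding rows give the dual system: 2·y_design + 2·y_production = 20 and 4·y_design + 1·y_production = 28.
→ y_design = 6 and y_production = 4.
Shadow price of airtime = 0.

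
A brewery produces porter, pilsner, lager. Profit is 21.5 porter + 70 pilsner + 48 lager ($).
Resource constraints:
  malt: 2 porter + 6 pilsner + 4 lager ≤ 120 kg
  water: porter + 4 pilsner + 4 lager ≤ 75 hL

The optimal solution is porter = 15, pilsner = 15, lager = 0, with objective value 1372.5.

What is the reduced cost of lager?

-6

Both malt and water are binding at x*.
From A_Bᵀ y = c: 2·y_malt + 1·y_water = 21.5; 6·y_malt + 4·y_water = 70.
This yields shadow prices y_malt = 8, y_water = 5.5.
Reduced cost of lager: c₃ − yᵀa₃ = 48 − (8·4 + 5.5·4) = 48 − 54 = -6.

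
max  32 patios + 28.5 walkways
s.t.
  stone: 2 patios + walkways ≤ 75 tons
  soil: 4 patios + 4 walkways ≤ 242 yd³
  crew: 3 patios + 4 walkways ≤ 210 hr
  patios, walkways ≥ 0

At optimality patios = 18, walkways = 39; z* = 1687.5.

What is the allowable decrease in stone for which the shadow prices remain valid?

Binding constraints: stone, crew. The basis is B = [[2,1],[3,4]] with det 5.
Per unit decrease in stone, x* moves by d = (-0.8, 0.6).
The basis stays optimal until patios reaches 0; allowable decrease = 22.5 tons.

22.5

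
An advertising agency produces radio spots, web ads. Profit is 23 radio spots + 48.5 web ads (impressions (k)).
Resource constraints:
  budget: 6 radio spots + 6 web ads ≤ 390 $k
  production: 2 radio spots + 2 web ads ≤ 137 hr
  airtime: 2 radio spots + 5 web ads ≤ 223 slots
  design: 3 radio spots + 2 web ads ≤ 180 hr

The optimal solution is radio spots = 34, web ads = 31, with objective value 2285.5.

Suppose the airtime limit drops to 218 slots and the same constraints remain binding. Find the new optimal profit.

2243

At the optimum: budget uses 390 of 390 (binding); production uses 130 of 137 (slack = 7); airtime uses 223 of 223 (binding); design uses 164 of 180 (slack = 16).
Since production, design are not tight, their duals are 0.
From A_Bᵀ y = c: 6·y_budget + 2·y_airtime = 23; 6·y_budget + 5·y_airtime = 48.5.
Solving: y_budget = 1, y_airtime = 8.5.
Δz = y_airtime·Δb = 8.5 × (-5) = -42.5, so new z* = 2285.5 − 42.5 = 2243.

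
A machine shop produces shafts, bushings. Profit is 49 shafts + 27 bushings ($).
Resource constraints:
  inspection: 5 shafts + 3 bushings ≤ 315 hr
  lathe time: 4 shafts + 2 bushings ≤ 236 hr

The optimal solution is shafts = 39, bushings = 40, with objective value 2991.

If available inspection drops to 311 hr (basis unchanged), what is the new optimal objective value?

Check each constraint at x*: inspection 315/315 (tight); lathe time 236/236 (tight).
The binding rows give the dual system: 5·y_inspection + 4·y_lathe time = 49 and 3·y_inspection + 2·y_lathe time = 27.
This yields shadow prices y_inspection = 5, y_lathe time = 6.
Δz = y_inspection·Δb = 5 × (-4) = -20, so new z* = 2991 − 20 = 2971.

2971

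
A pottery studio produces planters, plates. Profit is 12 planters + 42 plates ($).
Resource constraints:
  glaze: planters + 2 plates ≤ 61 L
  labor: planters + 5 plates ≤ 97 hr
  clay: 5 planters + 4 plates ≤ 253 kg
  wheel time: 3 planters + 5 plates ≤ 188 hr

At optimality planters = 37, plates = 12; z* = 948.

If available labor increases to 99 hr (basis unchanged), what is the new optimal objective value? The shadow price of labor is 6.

Δb = 2, so new z* = 948 + (6)·(2) = 948 + 12 = 960.

960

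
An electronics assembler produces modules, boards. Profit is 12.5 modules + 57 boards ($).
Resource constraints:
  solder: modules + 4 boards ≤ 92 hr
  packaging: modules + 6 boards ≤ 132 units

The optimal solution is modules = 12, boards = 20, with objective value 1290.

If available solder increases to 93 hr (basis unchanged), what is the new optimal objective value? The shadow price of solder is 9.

Δb = 1, so new z* = 1290 + (9)·(1) = 1290 + 9 = 1299.

1299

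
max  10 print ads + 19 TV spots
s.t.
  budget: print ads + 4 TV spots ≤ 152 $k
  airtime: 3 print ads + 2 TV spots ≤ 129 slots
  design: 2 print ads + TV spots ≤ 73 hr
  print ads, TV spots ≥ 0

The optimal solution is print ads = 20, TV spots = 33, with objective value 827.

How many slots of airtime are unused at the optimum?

airtime used = 3·20 + 2·33 = 126; slack = 129 − 126 = 3.

3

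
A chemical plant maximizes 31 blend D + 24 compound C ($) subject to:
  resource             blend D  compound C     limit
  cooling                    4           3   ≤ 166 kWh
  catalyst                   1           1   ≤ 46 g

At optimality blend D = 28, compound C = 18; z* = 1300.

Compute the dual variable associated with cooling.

At the optimum: cooling uses 166 of 166 (binding); catalyst uses 46 of 46 (binding).
Dual feasibility on the basic columns requires 4·y_cooling + 1·y_catalyst = 31, 3·y_cooling + 1·y_catalyst = 24.
Solving: y_cooling = 7, y_catalyst = 3.
Shadow price of cooling = 7.

7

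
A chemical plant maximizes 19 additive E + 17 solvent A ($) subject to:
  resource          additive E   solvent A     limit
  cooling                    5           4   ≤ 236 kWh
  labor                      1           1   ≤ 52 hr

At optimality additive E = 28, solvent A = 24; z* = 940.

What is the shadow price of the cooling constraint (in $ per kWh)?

2

Both cooling and labor are binding at x*.
The binding rows give the dual system: 5·y_cooling + 1·y_labor = 19 and 4·y_cooling + 1·y_labor = 17.
This yields shadow prices y_cooling = 2, y_labor = 9.
Shadow price of cooling = 2.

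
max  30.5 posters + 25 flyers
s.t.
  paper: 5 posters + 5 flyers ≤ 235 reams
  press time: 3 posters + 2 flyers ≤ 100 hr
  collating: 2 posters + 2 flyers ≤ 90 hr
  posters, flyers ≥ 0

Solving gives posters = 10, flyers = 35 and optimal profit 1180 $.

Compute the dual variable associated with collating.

7

Binding: press time and collating. Non-binding: paper (10 unused).
Since paper is not tight, its dual is 0.
Dual feasibility on the basic columns requires 3·y_press time + 2·y_collating = 30.5, 2·y_press time + 2·y_collating = 25.
Solving: y_press time = 5.5, y_collating = 7.
Shadow price of collating = 7.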